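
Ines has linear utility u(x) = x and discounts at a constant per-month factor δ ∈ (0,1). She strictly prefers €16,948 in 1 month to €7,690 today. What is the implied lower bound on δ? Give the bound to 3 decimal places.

δ > 0.454

Comparing present values: 7690 < δ·16948.
Dividing through by 16948 gives δ > 0.45374.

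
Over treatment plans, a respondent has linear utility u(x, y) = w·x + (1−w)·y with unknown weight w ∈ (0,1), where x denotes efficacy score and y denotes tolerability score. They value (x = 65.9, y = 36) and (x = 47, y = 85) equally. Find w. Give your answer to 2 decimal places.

w = 0.72

u(65.9,36) = u(47,85) means w·65.9 + (1−w)·36 = w·47 + (1−w)·85.
Rearranging, 18.9·w − 49·(1−w) = 0.
So w/(1−w) = 49/18.9 = 2.5926, giving w = 49/(18.9+49) = 0.72.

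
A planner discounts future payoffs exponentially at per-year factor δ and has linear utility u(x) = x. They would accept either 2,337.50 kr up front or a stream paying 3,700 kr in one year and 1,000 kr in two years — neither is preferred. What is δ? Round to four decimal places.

δ ≈ 0.5500

The stream is worth 3700δ + 1000δ² today, so 3700δ + 1000δ² = 2337.50.
So 1000δ² + 3700δ − 2337.50 = 0.
The positive root is δ = [−3700 + √(3700² + 4·1000·2337.50)] / (2·1000) = (−3700 + 4800.000)/2000 ≈ 0.5500.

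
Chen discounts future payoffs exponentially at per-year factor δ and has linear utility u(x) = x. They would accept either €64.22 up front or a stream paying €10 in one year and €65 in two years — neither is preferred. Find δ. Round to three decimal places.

The stream is worth 10δ + 65δ² today, so 10δ + 65δ² = 64.22.
That is, 65δ² + 10δ − 64.22 = 0, a quadratic in δ.
By the quadratic formula (taking the positive root), δ = (−10 + √16797.20) / 130 ≈ 0.920.

δ ≈ 0.920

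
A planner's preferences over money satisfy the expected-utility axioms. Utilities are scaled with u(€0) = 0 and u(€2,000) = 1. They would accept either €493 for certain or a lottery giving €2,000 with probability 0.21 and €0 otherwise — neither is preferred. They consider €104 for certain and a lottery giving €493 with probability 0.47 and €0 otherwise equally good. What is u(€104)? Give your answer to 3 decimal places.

0.099

First, u(€493) = 0.21·u(€2,000) + 0.79·u(€0) = 0.21.
Chaining: u(€104) = 0.47·0.21 + 0.53·0.00 = 0.0987.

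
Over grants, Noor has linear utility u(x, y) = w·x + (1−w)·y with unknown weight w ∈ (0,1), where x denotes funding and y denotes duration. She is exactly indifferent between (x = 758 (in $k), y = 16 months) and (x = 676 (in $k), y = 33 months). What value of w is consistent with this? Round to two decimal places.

u(758,16) = u(676,33) means w·758 + (1−w)·16 = w·676 + (1−w)·33.
Collecting terms: w·82 = (1−w)·17.
So w/(1−w) = 17/82 = 0.2073, giving w = 17/(82+17) = 0.17.

w = 0.17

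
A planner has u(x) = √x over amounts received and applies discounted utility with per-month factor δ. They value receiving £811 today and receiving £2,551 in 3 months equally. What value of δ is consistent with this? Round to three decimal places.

Equating discounted utilities: u(811) = δ^3·u(2551) ⇒ δ^3 = u(811)/u(2551).
With u(x) = √x: δ^3 = √811/√2551 = √(811/2551) = 0.56384.
Hence δ = (0.56384)^(1/3) = 0.82614.

δ ≈ 0.826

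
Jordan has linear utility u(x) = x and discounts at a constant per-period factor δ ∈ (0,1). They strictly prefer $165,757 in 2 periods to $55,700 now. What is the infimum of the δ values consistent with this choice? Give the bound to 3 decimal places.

The preference means 55700 < δ^2·165757.
Dividing by 165757: δ^2 > 0.33603. Both sides are positive, so the square root keeps the direction.
δ > 0.33603^(1/2) = 0.580.

δ > 0.580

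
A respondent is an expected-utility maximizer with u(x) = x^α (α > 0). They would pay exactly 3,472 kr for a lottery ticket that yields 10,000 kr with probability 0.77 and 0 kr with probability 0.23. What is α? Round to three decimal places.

α ≈ 0.247

EU(lottery) = 0.77·10000^α + 0.23·0 = 0.77·10000^α.
Setting u(3472) equal to that: 3472^α = 0.77·10000^α ⇒ (3472/10000)^α = 0.77.
Taking logs: α·ln(3472/10000) = ln(0.77), so α = -0.261365 / -1.057854 ≈ 0.247.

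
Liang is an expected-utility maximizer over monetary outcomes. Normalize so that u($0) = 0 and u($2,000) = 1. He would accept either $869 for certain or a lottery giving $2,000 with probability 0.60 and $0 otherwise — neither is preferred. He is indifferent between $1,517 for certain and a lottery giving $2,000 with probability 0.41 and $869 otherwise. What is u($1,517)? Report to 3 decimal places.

0.764

The first gamble pins u($869): it must equal 0.60·1 + 0.40·0 = 0.60.
Chaining: u($1,517) = 0.41·1.00 + 0.59·0.60 = 0.7640.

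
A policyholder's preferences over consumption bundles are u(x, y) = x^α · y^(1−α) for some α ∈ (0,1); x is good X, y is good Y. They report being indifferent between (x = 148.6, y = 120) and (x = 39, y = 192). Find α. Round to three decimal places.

α ≈ 0.260

The Cobb–Douglas utilities coincide, so 148.6^α·120^(1−α) = 39^α·192^(1−α).
Rearrange to (148.6/39)^α = (192/120)^(1−α) and take logs: α·1.337696 = (1−α)·0.470004.
With A = 1.337696 and B = 0.470004: α·A = (1−α)·B, so α = B/(A+B) = 0.470004/1.807700 ≈ 0.260.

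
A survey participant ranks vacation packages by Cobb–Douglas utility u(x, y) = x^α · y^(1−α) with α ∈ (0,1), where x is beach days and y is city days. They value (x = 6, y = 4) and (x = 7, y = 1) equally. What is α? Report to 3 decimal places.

α ≈ 0.900

The Cobb–Douglas utilities coincide, so 6^α·4^(1−α) = 7^α·1^(1−α).
Taking logs: α·ln 6 + (1−α)·ln 4 = α·ln 7 + (1−α)·ln 1, i.e. α·-0.154151 = (1−α)·-1.386294.
With A = -0.154151 and B = -1.386294: α·A = (1−α)·B, so α = B/(A+B) = -1.386294/-1.540445 ≈ 0.900.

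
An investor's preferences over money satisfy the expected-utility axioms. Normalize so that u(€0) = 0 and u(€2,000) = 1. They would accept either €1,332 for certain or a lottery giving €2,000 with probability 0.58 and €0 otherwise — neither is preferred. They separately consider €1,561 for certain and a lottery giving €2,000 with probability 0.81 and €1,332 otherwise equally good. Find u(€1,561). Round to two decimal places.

0.92

The first gamble pins u(€1,332): it must equal 0.58·1 + 0.42·0 = 0.58.
Chaining: u(€1,561) = 0.81·1.00 + 0.19·0.58 = 0.9202.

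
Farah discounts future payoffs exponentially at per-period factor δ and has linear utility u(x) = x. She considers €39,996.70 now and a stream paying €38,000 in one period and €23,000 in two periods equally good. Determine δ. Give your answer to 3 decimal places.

Present value of the stream is 38000·δ + 23000·δ². Indifference gives 38000δ + 23000δ² = 39996.70.
So 23000δ² + 38000δ − 39996.70 = 0.
By the quadratic formula (taking the positive root), δ = (−38000 + √5123696400.00) / 46000 ≈ 0.730.

δ ≈ 0.730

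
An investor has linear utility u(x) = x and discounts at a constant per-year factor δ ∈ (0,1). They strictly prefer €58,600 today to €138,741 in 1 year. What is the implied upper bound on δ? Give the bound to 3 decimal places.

δ < 0.422

Comparing present values: 58600 > δ·138741.
So δ < 58600/138741 = 0.42237.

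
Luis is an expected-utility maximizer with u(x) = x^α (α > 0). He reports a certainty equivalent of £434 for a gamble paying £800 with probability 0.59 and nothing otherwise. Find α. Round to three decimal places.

EU(lottery) = 0.59·800^α + 0.41·0 = 0.59·800^α.
Indifference: 434^α = 0.59·800^α, so (434/800)^α = 0.59.
α = ln(0.59) / ln(434/800) = -0.527633/-0.611567 ≈ 0.863.

α ≈ 0.863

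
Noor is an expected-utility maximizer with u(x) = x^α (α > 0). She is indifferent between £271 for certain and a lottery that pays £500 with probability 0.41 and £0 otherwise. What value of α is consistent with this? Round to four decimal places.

α ≈ 1.4557

The lottery's expected utility is 0.41·u(500) + 0.59·u(0) = 0.41·500^α (since u(0) = 0 for α > 0).
Setting u(271) equal to that: 271^α = 0.41·500^α ⇒ (271/500)^α = 0.41.
α = ln(0.41) / ln(271/500) = -0.8915981/-0.6124893 ≈ 1.4557.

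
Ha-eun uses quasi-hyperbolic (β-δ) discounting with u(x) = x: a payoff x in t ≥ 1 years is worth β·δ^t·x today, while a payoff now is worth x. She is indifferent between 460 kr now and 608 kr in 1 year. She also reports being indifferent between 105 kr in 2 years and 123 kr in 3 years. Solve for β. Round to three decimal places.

The second indifference involves only future payoffs, so β cancels: β·δ^2·105 = β·δ^3·123, giving δ = 105/123 = 0.85366.
Substituting δ into 460 = β·δ·608: β = 460/(519.024) ≈ 0.886.

β ≈ 0.886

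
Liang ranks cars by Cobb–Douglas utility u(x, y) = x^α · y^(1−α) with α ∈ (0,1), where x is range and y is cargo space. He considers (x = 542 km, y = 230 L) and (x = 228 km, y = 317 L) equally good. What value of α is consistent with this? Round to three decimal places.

The Cobb–Douglas utilities coincide, so 542^α·230^(1−α) = 228^α·317^(1−α).
(542/228)^α = (317/230)^(1−α); take logs: α·ln(542/228) = (1−α)·ln(317/230), i.e. α·0.865920 = (1−α)·0.320822.
So α/(1−α) = (0.320822)/(0.865920) = 0.370498, and α = 0.370498/1.370498 ≈ 0.270.

α ≈ 0.270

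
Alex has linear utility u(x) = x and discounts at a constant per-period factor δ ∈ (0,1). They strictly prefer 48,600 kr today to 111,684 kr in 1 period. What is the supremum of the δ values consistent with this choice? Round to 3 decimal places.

Comparing present values: 48600 > δ·111684.
Dividing through by 111684 gives δ < 0.43516.

δ < 0.435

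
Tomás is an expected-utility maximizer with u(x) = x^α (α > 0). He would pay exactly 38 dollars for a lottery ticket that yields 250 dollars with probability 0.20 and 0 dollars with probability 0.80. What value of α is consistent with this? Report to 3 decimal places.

α ≈ 0.854

The lottery's expected utility is 0.20·u(250) + 0.80·u(0) = 0.20·250^α (since u(0) = 0 for α > 0).
Equating: 38^α = 0.20·250^α, i.e. 0.1520^α = 0.20.
Taking logs: α·ln(38/250) = ln(0.20), so α = -1.609438 / -1.883875 ≈ 0.854.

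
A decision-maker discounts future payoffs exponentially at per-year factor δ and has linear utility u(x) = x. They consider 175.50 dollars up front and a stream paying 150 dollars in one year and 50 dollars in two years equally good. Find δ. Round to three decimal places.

δ ≈ 0.900

The stream is worth 150δ + 50δ² today, so 150δ + 50δ² = 175.50.
That is, 50δ² + 150δ − 175.50 = 0, a quadratic in δ.
The positive root is δ = [−150 + √(150² + 4·50·175.50)] / (2·50) = (−150 + 240.000)/100 ≈ 0.900.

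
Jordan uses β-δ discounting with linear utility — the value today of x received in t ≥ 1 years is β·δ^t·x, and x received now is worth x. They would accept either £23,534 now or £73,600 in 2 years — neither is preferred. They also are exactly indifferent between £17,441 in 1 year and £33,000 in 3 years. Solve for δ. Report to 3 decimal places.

δ ≈ 0.727

Both payoffs in the second observation are in the future, so β drops out: δ^1·17441 = δ^3·33000 ⇒ δ^2 = 17441/33000 = 0.52852, so δ = 0.72699.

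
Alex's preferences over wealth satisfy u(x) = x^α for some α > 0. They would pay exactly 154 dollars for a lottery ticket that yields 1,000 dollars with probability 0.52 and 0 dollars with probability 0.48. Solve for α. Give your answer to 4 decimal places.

α ≈ 0.3495

The lottery's expected utility is 0.52·u(1000) + 0.48·u(0) = 0.52·1000^α (since u(0) = 0 for α > 0).
Equating: 154^α = 0.52·1000^α, i.e. 0.1540^α = 0.52.
Take logs: α = ln 0.52 / ln(154/1000) ≈ 0.349543.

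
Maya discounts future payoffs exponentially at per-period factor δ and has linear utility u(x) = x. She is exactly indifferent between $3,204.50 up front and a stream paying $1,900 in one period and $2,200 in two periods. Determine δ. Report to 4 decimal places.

Equating present values: 3204.50 = 1900δ + 2200δ².
That is, 2200δ² + 1900δ − 3204.50 = 0, a quadratic in δ.
δ = (−1900 + √(1900² + 4·2200·3204.50)) / (2·2200) = (−1900 + √31809600.00) / 4400 ≈ 0.8500.

δ ≈ 0.8500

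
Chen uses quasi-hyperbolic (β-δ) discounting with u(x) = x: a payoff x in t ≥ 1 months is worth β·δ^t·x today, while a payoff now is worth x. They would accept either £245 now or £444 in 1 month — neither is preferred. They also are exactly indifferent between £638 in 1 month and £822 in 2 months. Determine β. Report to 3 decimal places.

β ≈ 0.711

The second indifference involves only future payoffs, so β cancels: β·δ^1·638 = β·δ^2·822, giving δ = 638/822 = 0.77616.
Substituting δ into 245 = β·δ·444: β = 245/(344.613) ≈ 0.711.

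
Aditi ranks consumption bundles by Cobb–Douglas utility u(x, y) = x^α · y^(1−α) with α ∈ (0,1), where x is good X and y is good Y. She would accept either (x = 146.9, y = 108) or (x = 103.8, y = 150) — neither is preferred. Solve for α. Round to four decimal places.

Indifference: 146.9^α · 108^(1−α) = 103.8^α · 150^(1−α).
Rearrange to (146.9/103.8)^α = (150/108)^(1−α) and take logs: α·0.3472861 = (1−α)·0.3285041.
So α/(1−α) = (0.3285041)/(0.3472861) = 0.9459178, and α = 0.9459178/1.9459178 ≈ 0.4861.

α ≈ 0.4861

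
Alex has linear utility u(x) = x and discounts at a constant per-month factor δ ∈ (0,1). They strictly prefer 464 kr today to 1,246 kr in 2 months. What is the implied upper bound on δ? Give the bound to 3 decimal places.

Under u(x) = x this choice says 464 > δ^2·1246.
Dividing by 1246: δ^2 < 0.37239. Both sides are positive, so the square root keeps the direction.
δ < (464/1246)^(1/2) ≈ 0.610.

δ < 0.610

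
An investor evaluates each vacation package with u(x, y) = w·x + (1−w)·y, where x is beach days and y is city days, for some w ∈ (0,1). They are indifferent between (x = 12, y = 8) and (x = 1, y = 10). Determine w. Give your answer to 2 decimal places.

Indifference: w·12 + (1−w)·8 = w·1 + (1−w)·10.
Rearranging, 11·w − 2·(1−w) = 0.
Hence w = 2/(11+2) = 2/13 = 0.15.

w = 0.15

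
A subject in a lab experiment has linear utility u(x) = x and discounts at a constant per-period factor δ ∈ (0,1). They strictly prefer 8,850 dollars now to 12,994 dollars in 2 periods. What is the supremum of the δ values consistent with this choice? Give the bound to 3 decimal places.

Under u(x) = x this choice says 8850 > δ^2·12994.
So δ^2 < 8850/12994 = 0.68108; taking the square root of both positive sides preserves the inequality.
δ < 0.68108^(1/2) = 0.825.

δ < 0.825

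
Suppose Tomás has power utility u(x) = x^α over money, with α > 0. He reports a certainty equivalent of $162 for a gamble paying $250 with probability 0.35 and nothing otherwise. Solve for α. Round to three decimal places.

α ≈ 2.420

The lottery's expected utility is 0.35·u(250) + 0.65·u(0) = 0.35·250^α (since u(0) = 0 for α > 0).
Setting u(162) equal to that: 162^α = 0.35·250^α ⇒ (162/250)^α = 0.35.
Taking logs: α·ln(162/250) = ln(0.35), so α = -1.049822 / -0.433865 ≈ 2.420.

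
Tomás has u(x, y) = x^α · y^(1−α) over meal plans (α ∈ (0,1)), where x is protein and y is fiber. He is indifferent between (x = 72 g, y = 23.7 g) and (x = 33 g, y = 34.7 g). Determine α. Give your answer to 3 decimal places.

The Cobb–Douglas utilities coincide, so 72^α·23.7^(1−α) = 33^α·34.7^(1−α).
Rearrange to (72/33)^α = (34.7/23.7)^(1−α) and take logs: α·0.780159 = (1−α)·0.381265.
Thus α·(1.161424) = 0.381265, so α = 0.381265/1.161424 ≈ 0.328.

α ≈ 0.328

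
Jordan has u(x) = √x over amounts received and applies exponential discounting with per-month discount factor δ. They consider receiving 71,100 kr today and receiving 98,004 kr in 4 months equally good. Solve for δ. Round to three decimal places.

δ ≈ 0.961

Indifference means u(71100) = δ^4 · u(98004), so δ^4 = u(71100)/u(98004).
Since u(x) = √x, δ^4 = √(71100/98004) = 0.85175.
So δ = 0.85175^(1/4) ≈ 0.961.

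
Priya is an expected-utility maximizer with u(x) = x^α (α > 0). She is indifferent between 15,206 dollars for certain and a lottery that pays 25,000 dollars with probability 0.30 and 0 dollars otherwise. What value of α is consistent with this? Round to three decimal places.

α ≈ 2.422

Since u(0) = 0, the lottery's EU is 0.30·25000^α.
Setting u(15206) equal to that: 15206^α = 0.30·25000^α ⇒ (15206/25000)^α = 0.30.
α = ln(0.30) / ln(15206/25000) = -1.203973/-0.497186 ≈ 2.422.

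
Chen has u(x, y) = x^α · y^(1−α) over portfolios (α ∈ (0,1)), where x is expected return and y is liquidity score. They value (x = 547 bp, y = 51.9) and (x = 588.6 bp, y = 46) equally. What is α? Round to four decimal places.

The Cobb–Douglas utilities coincide, so 547^α·51.9^(1−α) = 588.6^α·46^(1−α).
Taking logs: α·ln 547 + (1−α)·ln 51.9 = α·ln 588.6 + (1−α)·ln 46, i.e. α·-0.0732980 = (1−α)·-0.1206774.
So α/(1−α) = (-0.1206774)/(-0.0732980) = 1.6463942, and α = 1.6463942/2.6463942 ≈ 0.6221.

α ≈ 0.6221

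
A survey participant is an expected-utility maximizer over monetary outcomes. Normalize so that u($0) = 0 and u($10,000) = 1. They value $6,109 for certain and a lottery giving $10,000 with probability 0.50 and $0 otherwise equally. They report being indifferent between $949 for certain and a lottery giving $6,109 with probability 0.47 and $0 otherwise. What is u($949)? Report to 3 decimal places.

The first gamble pins u($6,109): it must equal 0.50·1 + 0.50·0 = 0.50.
The second indifference gives u($949) = 0.47·u($6,109) + 0.53·u($0) = 0.47·0.50 + 0.53·0.00 = 0.2350.

0.235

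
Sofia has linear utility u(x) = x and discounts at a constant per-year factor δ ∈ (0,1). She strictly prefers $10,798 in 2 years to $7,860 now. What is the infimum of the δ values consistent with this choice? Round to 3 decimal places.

Under u(x) = x this choice says 7860 < δ^2·10798.
Dividing by 10798: δ^2 > 0.72791. Both sides are positive, so the square root keeps the direction.
δ > 0.72791^(1/2) = 0.853.

δ > 0.853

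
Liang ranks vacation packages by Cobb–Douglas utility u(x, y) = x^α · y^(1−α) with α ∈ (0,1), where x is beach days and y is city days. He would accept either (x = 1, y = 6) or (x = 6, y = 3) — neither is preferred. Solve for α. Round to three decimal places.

α ≈ 0.279

Indifference: 1^α · 6^(1−α) = 6^α · 3^(1−α).
Rearrange to (1/6)^α = (3/6)^(1−α) and take logs: α·-1.791759 = (1−α)·-0.693147.
So α/(1−α) = (-0.693147)/(-1.791759) = 0.386853, and α = 0.386853/1.386853 ≈ 0.279.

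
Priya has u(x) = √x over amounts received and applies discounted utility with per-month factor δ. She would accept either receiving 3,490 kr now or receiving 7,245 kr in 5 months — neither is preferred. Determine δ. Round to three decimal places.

δ ≈ 0.930

Equating discounted utilities: u(3490) = δ^5·u(7245) ⇒ δ^5 = u(3490)/u(7245).
With u(x) = √x: δ^5 = √3490/√7245 = √(3490/7245) = 0.69405.
So δ = 0.69405^(1/5) ≈ 0.930.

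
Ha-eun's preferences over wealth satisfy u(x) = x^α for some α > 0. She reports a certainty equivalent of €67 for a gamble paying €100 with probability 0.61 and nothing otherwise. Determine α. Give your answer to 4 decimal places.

Since u(0) = 0, the lottery's EU is 0.61·100^α.
Indifference: 67^α = 0.61·100^α, so (67/100)^α = 0.61.
α = ln(0.61) / ln(67/100) = -0.4942963/-0.4004776 ≈ 1.2343.

α ≈ 1.2343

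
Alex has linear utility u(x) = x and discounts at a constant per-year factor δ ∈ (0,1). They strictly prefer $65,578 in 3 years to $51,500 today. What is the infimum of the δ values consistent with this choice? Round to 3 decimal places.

Comparing present values: 51500 < δ^3·65578.
Hence δ^3 > 51500/65578 = 0.78532, and x ↦ x^(1/3) is increasing on (0,∞).
δ > 0.78532^(1/3) = 0.923.

δ > 0.923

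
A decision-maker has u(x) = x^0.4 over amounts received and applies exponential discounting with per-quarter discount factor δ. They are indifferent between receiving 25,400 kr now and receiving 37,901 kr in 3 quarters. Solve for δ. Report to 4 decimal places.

The payoff in 3 quarters is discounted by δ^3, so u(25400) = δ^3·u(37901) and δ^3 = u(25400)/u(37901).
With u(x) = x^0.4: δ^3 = 25400^0.4/37901^0.4 = (25400/37901)^0.4 = 0.85207.
Taking the cube root: δ = 0.85207^(1/3) ≈ 0.9480.

δ ≈ 0.9480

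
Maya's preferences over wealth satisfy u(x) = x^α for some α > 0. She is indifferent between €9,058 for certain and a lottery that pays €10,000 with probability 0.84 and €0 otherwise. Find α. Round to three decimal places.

The lottery's expected utility is 0.84·u(10000) + 0.16·u(0) = 0.84·10000^α (since u(0) = 0 for α > 0).
Indifference: 9058^α = 0.84·10000^α, so (9058/10000)^α = 0.84.
α = ln(0.84) / ln(9058/10000) = -0.174353/-0.098937 ≈ 1.762.

α ≈ 1.762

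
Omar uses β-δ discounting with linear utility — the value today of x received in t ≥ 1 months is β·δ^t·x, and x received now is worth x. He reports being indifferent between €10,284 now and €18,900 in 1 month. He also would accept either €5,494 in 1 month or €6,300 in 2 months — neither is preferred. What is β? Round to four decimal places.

β ≈ 0.6240

From the later pair, β·δ^1·5494 = β·δ^2·6300; dividing through, δ = 5494/6300 = 0.87206.
Now use the now-vs-future pair: 10284 = β·δ·18900 gives β = 10284/(0.87206·18900) ≈ 0.6240.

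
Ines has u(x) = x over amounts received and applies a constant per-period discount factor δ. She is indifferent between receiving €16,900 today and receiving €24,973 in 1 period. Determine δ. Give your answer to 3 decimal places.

δ ≈ 0.677

Indifference means u(16900) = δ · u(24973), so δ = u(16900)/u(24973).
With u(x) = x: δ = 16900/24973 = 0.67673.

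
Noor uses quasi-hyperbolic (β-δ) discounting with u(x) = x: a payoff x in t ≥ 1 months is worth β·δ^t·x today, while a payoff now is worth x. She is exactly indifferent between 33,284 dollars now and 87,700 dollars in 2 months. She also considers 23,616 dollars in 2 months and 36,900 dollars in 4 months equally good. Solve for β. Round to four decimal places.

From the later pair, β·δ^2·23616 = β·δ^4·36900; dividing through, δ^2 = 23616/36900 = 0.64000, so δ = 0.80000.
Now use the now-vs-future pair: 33284 = β·δ^2·87700 gives β = 33284/(0.64000·87700) ≈ 0.5930.

β ≈ 0.5930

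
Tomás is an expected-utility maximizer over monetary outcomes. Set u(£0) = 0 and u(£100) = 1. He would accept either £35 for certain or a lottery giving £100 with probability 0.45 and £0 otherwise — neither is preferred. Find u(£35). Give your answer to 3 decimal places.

0.450

u(£35) equals the lottery's expected utility: 0.45·1 + 0.55·0 = 0.45.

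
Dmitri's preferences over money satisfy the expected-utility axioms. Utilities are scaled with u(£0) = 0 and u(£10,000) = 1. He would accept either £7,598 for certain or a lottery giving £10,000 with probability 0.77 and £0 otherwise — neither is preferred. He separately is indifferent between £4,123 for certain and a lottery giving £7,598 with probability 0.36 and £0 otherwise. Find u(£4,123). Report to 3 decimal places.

First, u(£7,598) = 0.77·u(£10,000) + 0.23·u(£0) = 0.77.
The second indifference gives u(£4,123) = 0.36·u(£7,598) + 0.64·u(£0) = 0.36·0.77 + 0.64·0.00 = 0.2772.

0.277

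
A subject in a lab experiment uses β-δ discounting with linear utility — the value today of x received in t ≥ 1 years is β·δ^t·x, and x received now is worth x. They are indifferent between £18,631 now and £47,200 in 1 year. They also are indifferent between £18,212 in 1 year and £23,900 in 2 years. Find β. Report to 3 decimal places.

The second indifference involves only future payoffs, so β cancels: β·δ^1·18212 = β·δ^2·23900, giving δ = 18212/23900 = 0.76201.
The first indifference: 18631 = β·δ·47200, so β = 18631/(δ·47200) = 18631/(0.76201·47200) ≈ 0.518.

β ≈ 0.518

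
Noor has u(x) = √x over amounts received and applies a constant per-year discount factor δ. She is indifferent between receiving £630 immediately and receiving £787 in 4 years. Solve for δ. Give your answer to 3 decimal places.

The payoff in 4 years is discounted by δ^4, so u(630) = δ^4·u(787) and δ^4 = u(630)/u(787).
With u(x) = √x: δ^4 = √630/√787 = √(630/787) = 0.89471.
Taking the 4th root: δ = 0.89471^(1/4) ≈ 0.973.

δ ≈ 0.973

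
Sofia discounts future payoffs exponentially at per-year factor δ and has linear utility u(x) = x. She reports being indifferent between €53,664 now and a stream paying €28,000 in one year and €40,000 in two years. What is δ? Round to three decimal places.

δ ≈ 0.860

Equating present values: 53664 = 28000δ + 40000δ².
That is, 40000δ² + 28000δ − 53664 = 0, a quadratic in δ.
The positive root is δ = [−28000 + √(28000² + 4·40000·53664)] / (2·40000) = (−28000 + 96800.000)/80000 ≈ 0.860.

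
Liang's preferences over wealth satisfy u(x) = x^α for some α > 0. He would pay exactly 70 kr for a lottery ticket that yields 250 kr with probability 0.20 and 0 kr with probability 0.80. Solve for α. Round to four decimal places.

Since u(0) = 0, the lottery's EU is 0.20·250^α.
Indifference: 70^α = 0.20·250^α, so (70/250)^α = 0.20.
Taking logs: α·ln(70/250) = ln(0.20), so α = -1.6094379 / -1.2729657 ≈ 1.2643.

α ≈ 1.2643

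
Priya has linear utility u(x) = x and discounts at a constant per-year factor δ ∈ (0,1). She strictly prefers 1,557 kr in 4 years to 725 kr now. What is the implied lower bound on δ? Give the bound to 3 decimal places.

The preference means 725 < δ^4·1557.
Dividing by 1557: δ^4 > 0.46564. Both sides are positive, so the 4th root keeps the direction.
δ > 0.46564^(1/4) = 0.826.

δ > 0.826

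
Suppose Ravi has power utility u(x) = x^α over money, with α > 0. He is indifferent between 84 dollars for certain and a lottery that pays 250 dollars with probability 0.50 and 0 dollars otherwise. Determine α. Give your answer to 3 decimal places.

α ≈ 0.636

Since u(0) = 0, the lottery's EU is 0.50·250^α.
Setting u(84) equal to that: 84^α = 0.50·250^α ⇒ (84/250)^α = 0.50.
Taking logs: α·ln(84/250) = ln(0.50), so α = -0.693147 / -1.090644 ≈ 0.636.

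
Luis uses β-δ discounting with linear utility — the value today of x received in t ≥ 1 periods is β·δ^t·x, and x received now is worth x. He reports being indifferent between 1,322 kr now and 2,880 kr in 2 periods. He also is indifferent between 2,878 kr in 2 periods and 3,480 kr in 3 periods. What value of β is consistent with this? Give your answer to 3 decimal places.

The second indifference involves only future payoffs, so β cancels: β·δ^2·2878 = β·δ^3·3480, giving δ = 2878/3480 = 0.82701.
The first indifference: 1322 = β·δ^2·2880, so β = 1322/(δ^2·2880) = 1322/(0.68395·2880) ≈ 0.671.

β ≈ 0.671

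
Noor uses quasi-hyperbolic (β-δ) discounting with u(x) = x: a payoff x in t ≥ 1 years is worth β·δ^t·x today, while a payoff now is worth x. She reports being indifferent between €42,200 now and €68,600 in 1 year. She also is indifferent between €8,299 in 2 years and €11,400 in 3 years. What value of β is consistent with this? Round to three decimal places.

The second indifference involves only future payoffs, so β cancels: β·δ^2·8299 = β·δ^3·11400, giving δ = 8299/11400 = 0.72798.
The first indifference: 42200 = β·δ·68600, so β = 42200/(δ·68600) = 42200/(0.72798·68600) ≈ 0.845.

β ≈ 0.845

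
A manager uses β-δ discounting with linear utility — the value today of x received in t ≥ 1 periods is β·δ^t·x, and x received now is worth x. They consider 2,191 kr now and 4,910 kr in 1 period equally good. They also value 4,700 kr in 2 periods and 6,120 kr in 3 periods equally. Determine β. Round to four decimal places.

β ≈ 0.5811

Both payoffs in the second observation are in the future, so β drops out: δ^2·4700 = δ^3·6120 ⇒ δ = 4700/6120 = 0.76797.
Now use the now-vs-future pair: 2191 = β·δ·4910 gives β = 2191/(0.76797·4910) ≈ 0.5811.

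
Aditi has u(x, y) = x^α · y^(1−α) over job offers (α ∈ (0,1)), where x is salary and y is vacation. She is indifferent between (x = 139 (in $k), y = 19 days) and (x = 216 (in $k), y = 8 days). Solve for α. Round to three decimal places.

Indifference: 139^α · 19^(1−α) = 216^α · 8^(1−α).
(139/216)^α = (8/19)^(1−α); take logs: α·ln(139/216) = (1−α)·ln(8/19), i.e. α·-0.440804 = (1−α)·-0.864997.
Thus α·(-1.305801) = -0.864997, so α = -0.864997/-1.305801 ≈ 0.662.

α ≈ 0.662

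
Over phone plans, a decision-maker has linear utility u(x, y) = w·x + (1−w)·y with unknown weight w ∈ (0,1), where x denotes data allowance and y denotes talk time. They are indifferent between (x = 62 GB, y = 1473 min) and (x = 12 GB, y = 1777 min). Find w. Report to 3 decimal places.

u(62,1473) = u(12,1777) means w·62 + (1−w)·1473 = w·12 + (1−w)·1777.
Rearranging, 50·w − 304·(1−w) = 0.
Hence w = 304/(50+304) = 304/354 = 0.859.

w = 0.859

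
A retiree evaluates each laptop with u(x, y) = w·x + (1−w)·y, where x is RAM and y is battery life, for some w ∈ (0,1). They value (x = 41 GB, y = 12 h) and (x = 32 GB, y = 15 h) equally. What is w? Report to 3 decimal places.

Equating utilities: w·41 + (1−w)·12 = w·32 + (1−w)·15.
Rearranging, 9·w − 3·(1−w) = 0.
The marginal rate of substitution is 3/9, so w = 3/(9+3) = 0.250.

w = 0.250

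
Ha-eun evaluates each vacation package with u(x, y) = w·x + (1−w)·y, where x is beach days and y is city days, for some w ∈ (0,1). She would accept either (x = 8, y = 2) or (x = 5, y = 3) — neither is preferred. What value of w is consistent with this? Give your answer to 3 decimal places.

w = 0.250

Equating utilities: w·8 + (1−w)·2 = w·5 + (1−w)·3.
w·(8−5) = (1−w)·(3−2), i.e. w·3 = (1−w)·1.
The marginal rate of substitution is 1/3, so w = 1/(3+1) = 0.250.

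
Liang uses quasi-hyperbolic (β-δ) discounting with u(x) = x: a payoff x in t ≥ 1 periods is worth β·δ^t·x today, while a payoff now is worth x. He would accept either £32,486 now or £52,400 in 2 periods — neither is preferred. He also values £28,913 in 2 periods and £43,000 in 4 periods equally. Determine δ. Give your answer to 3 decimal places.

δ ≈ 0.820

Both payoffs in the second observation are in the future, so β drops out: δ^2·28913 = δ^4·43000 ⇒ δ^2 = 28913/43000 = 0.67240, so δ = 0.82000.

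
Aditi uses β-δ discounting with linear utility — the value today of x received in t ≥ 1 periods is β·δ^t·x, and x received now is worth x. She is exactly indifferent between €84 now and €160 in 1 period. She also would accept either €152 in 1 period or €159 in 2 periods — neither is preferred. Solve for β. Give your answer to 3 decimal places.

Both payoffs in the second observation are in the future, so β drops out: δ^1·152 = δ^2·159 ⇒ δ = 152/159 = 0.95597.
Now use the now-vs-future pair: 84 = β·δ·160 gives β = 84/(0.95597·160) ≈ 0.549.

β ≈ 0.549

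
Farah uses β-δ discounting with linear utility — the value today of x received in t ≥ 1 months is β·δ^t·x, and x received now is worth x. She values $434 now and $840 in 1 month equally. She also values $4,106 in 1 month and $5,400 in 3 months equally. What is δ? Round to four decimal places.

The second indifference involves only future payoffs, so β cancels: β·δ^1·4106 = β·δ^3·5400, giving δ^2 = 4106/5400 = 0.76037, so δ = 0.87199.

δ ≈ 0.8720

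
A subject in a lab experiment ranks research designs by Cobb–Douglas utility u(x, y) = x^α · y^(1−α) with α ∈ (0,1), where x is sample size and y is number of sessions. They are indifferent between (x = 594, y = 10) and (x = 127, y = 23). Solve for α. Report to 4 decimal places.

α ≈ 0.3506

The Cobb–Douglas utilities coincide, so 594^α·10^(1−α) = 127^α·23^(1−α).
Rearrange to (594/127)^α = (23/10)^(1−α) and take logs: α·1.5426922 = (1−α)·0.8329091.
With A = 1.5426922 and B = 0.8329091: α·A = (1−α)·B, so α = B/(A+B) = 0.8329091/2.3756013 ≈ 0.3506.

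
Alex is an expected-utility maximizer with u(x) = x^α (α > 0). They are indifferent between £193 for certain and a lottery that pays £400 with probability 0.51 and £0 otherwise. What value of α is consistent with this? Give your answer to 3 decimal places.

Since u(0) = 0, the lottery's EU is 0.51·400^α.
Indifference: 193^α = 0.51·400^α, so (193/400)^α = 0.51.
Taking logs: α·ln(193/400) = ln(0.51), so α = -0.673345 / -0.728774 ≈ 0.924.

α ≈ 0.924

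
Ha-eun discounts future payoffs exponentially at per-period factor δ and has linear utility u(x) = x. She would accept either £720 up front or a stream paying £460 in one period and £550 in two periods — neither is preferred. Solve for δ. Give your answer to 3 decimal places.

δ ≈ 0.800

The stream is worth 460δ + 550δ² today, so 460δ + 550δ² = 720.
Rearranged: 550δ² + 460δ − 720 = 0.
δ = (−460 + √(460² + 4·550·720)) / (2·550) = (−460 + √1795600.00) / 1100 ≈ 0.800.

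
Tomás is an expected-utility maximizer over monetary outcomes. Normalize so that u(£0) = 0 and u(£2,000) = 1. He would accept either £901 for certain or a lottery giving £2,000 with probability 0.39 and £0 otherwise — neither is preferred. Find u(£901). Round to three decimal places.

u(£901) equals the lottery's expected utility: 0.39·1 + 0.61·0 = 0.39.

0.390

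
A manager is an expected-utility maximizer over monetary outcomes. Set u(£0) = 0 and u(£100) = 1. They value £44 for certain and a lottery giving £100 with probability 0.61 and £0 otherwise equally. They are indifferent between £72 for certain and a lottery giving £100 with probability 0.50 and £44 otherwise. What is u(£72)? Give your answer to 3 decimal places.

0.805

First, u(£44) = 0.61·u(£100) + 0.39·u(£0) = 0.61.
Then u(£72) = 0.50·u(£100) + 0.50·u(£44) = 0.50·1.00 + 0.50·0.61 = 0.8050.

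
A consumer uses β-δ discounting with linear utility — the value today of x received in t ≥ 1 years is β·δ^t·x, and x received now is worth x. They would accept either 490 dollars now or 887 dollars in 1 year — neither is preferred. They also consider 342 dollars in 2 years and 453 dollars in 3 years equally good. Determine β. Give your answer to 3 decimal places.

β ≈ 0.732

From the later pair, β·δ^2·342 = β·δ^3·453; dividing through, δ = 342/453 = 0.75497.
Now use the now-vs-future pair: 490 = β·δ·887 gives β = 490/(0.75497·887) ≈ 0.732.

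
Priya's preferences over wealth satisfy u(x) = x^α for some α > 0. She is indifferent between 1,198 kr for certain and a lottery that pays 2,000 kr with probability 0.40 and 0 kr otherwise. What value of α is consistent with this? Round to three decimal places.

α ≈ 1.788

EU(lottery) = 0.40·2000^α + 0.60·0 = 0.40·2000^α.
Indifference: 1198^α = 0.40·2000^α, so (1198/2000)^α = 0.40.
α = ln(0.40) / ln(1198/2000) = -0.916291/-0.512494 ≈ 1.788.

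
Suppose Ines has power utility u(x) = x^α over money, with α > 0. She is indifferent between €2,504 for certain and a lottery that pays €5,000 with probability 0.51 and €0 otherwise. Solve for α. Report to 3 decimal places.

α ≈ 0.974

The lottery's expected utility is 0.51·u(5000) + 0.49·u(0) = 0.51·5000^α (since u(0) = 0 for α > 0).
Setting u(2504) equal to that: 2504^α = 0.51·5000^α ⇒ (2504/5000)^α = 0.51.
Take logs: α = ln 0.51 / ln(2504/5000) ≈ 0.97368.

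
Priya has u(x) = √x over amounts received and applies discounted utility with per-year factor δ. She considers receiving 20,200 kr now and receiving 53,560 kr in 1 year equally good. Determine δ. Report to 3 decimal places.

Indifference means u(20200) = δ · u(53560), so δ = u(20200)/u(53560).
Since u(x) = √x, δ = √(20200/53560) = 0.61412.

δ ≈ 0.614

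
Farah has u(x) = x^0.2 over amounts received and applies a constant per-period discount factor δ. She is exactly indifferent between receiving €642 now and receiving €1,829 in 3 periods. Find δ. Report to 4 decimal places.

δ ≈ 0.9326

Equating discounted utilities: u(642) = δ^3·u(1829) ⇒ δ^3 = u(642)/u(1829).
Since u(x) = x^0.2, δ^3 = (642/1829)^0.2 = 0.35101^0.2 = 0.81108.
Hence δ = (0.81108)^(1/3) = 0.932584.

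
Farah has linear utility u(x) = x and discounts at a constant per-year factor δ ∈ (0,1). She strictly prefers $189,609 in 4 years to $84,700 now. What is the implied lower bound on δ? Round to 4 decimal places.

Comparing present values: 84700 < δ^4·189609.
Dividing by 189609: δ^4 > 0.44671. Both sides are positive, so the 4th root keeps the direction.
δ > 0.44671^(1/4) = 0.8175.

δ > 0.8175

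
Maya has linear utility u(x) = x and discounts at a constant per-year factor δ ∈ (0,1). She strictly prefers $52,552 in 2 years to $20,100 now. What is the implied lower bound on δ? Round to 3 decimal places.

δ > 0.618

The preference means 20100 < δ^2·52552.
Hence δ^2 > 20100/52552 = 0.38248, and x ↦ x^(1/2) is increasing on (0,∞).
δ > 0.38248^(1/2) = 0.618.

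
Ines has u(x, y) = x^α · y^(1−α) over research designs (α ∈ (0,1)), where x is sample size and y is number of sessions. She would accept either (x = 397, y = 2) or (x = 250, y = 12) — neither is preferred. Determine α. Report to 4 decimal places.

α ≈ 0.7948

The Cobb–Douglas utilities coincide, so 397^α·2^(1−α) = 250^α·12^(1−α).
(397/250)^α = (12/2)^(1−α); take logs: α·ln(397/250) = (1−α)·ln(12/2), i.e. α·0.4624754 = (1−α)·1.7917595.
With A = 0.4624754 and B = 1.7917595: α·A = (1−α)·B, so α = B/(A+B) = 1.7917595/2.2542349 ≈ 0.7948.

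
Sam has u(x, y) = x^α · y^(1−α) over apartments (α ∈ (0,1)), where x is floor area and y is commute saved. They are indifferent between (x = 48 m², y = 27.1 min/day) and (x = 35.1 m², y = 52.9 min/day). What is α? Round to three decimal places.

α ≈ 0.681

Set the two utilities equal: 48^α·27.1^(1−α) = 35.1^α·52.9^(1−α).
(48/35.1)^α = (52.9/27.1)^(1−α); take logs: α·ln(48/35.1) = (1−α)·ln(52.9/27.1), i.e. α·0.313000 = (1−α)·0.668870.
So α/(1−α) = (0.668870)/(0.313000) = 2.136965, and α = 2.136965/3.136965 ≈ 0.681.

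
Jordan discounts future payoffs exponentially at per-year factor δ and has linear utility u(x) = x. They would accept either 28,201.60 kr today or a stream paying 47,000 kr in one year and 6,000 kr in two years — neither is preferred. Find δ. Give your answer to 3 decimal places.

Present value of the stream is 47000·δ + 6000·δ². Indifference gives 47000δ + 6000δ² = 28201.60.
Rearranged: 6000δ² + 47000δ − 28201.60 = 0.
δ = (−47000 + √(47000² + 4·6000·28201.60)) / (2·6000) = (−47000 + √2885838400.00) / 12000 ≈ 0.560.

δ ≈ 0.560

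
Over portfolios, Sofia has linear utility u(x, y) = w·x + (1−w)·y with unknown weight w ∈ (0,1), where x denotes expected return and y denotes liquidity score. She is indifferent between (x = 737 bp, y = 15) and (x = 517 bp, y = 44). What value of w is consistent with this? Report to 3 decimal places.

w = 0.116

Indifference: w·737 + (1−w)·15 = w·517 + (1−w)·44.
Rearranging, 220·w − 29·(1−w) = 0.
Hence w = 29/(220+29) = 29/249 = 0.116.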